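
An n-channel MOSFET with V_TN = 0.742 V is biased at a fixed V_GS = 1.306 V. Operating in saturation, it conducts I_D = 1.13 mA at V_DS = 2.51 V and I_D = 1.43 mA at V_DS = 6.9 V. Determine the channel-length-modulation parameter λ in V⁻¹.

λ = 0.0713 V⁻¹

With V_GS fixed, I_D ∝ (1 + λ V_DS) in saturation, so I_D2/I_D1 = (1 + λ V_DS2)/(1 + λ V_DS1).
1.43/1.13 = 1.265 = (1 + 6.9 λ)/(1 + 2.51 λ).
Solving: λ (I_D1 V_DS2 − I_D2 V_DS1) = I_D2 − I_D1, so λ = (1.43 − 1.13) / (1.13 × 6.9 − 1.43 × 2.51) = 0.3 / 4.21 = 0.0713 V⁻¹.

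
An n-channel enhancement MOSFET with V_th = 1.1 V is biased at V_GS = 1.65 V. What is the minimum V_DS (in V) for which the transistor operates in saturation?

V_DS,sat = 0.550 V

The boundary between triode and saturation is V_DS = V_GS − V_th = V_ov.
V_ov = 1.65 − 1.1 = 0.55 V.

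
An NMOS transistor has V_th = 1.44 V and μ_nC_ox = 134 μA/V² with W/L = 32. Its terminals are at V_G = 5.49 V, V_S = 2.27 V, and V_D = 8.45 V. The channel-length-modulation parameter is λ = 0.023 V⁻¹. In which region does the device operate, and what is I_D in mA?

V_GS = V_G − V_S = 5.49 − 2.27 = 3.22 V; V_DS = V_D − V_S = 8.45 − 2.27 = 6.18 V.
k_n = μ_nC_ox · (W/L) = 4.288 mA/V².
V_ov = V_GS − V_th = 3.22 − 1.44 = 1.78 V.
Since V_DS = 6.18 V ≥ V_ov = 1.78 V, the device is in saturation.
I_D = ½ k_n V_ov² (1 + λ V_DS) = 0.5 × 4.288 × 1.78² × (1 + 0.023 × 6.18) = 7.76 mA.

Saturation; I_D = 7.76 mA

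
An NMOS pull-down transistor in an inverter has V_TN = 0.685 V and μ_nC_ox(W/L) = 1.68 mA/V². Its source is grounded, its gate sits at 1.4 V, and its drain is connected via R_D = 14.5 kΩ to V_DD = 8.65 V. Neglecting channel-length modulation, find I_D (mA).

I_D = 0.429 mA

V_GS = V_G = 1.4 V, so V_ov = 1.4 − 0.685 = 0.715 V.
Assume saturation: I_D = ½ k_n V_ov² = 0.5 × 1.68 × 0.715² = 0.429 mA, giving V_DS = V_DD − I_D R_D = 8.65 − 0.429 × 14.5 = 2.42 V.
V_DS = 2.42 V ≥ V_ov = 0.715 V, confirming saturation.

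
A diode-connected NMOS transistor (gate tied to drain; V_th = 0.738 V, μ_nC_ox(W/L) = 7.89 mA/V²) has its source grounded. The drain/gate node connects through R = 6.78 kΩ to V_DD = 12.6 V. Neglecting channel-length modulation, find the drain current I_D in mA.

With gate tied to drain, V_GS = V_DS ≥ V_GS − V_th, so the device is in saturation.
KCL at the drain: ½ k_n (V_GS − V_th)² = (V_DD − V_GS)/R.
Let x = V_GS − 0.738. Then 26.7 x² + x − 11.86 = 0, giving x = 0.648 V (positive root), so V_GS = 1.39 V.
I_D = (V_DD − V_GS)/R = (12.6 − 1.39) / 6.78 = 1.65 mA.

I_D = 1.65 mA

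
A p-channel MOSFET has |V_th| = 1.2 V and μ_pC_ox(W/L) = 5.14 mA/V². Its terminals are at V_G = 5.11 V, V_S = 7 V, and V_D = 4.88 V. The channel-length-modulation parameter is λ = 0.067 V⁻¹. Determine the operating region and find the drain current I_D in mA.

V_SG = V_S − V_G = 7 − 5.11 = 1.89 V; V_SD = V_S − V_D = 7 − 4.88 = 2.12 V.
V_ov = V_SG − |V_th| = 1.89 − 1.2 = 0.69 V.
Since V_SD = 2.12 V ≥ V_ov = 0.69 V, the device is in saturation.
I_D = ½ k_p V_ov² (1 + λ V_SD) = 0.5 × 5.14 × 0.69² × (1 + 0.067 × 2.12) = 1.4 mA.

Saturation; I_D = 1.40 mA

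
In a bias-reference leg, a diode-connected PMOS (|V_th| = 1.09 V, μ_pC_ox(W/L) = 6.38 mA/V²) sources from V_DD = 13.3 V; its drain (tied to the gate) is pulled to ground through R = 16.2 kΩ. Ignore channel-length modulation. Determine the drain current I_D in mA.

I_D = 0.724 mA

With gate tied to drain, V_SG = V_SD ≥ V_SG − |V_th|, so the device is in saturation.
KCL at the drain: ½ k_p (V_SG − |V_th|)² = (V_DD − V_SG)/R.
Let x = V_SG − 1.09. Then 51.7 x² + x − 12.21 = 0, giving x = 0.476 V (positive root), so V_SG = 1.57 V.
I_D = (V_DD − V_SG)/R = (13.3 − 1.57) / 16.2 = 0.724 mA.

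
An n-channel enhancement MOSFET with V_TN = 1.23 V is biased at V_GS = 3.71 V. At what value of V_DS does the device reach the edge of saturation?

The boundary between triode and saturation is V_DS = V_GS − V_TN = V_ov.
V_ov = 3.71 − 1.23 = 2.48 V.

V_DS,sat = 2.48 V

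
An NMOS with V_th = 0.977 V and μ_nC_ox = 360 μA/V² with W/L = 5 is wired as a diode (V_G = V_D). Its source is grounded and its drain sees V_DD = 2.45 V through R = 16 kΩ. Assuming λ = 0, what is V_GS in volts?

V_GS = 1.26 V

With gate tied to drain, V_GS = V_DS ≥ V_GS − V_th, so the device is in saturation.
k_n = μ_nC_ox · (W/L) = 1.8 mA/V².
KCL at the drain: ½ k_n (V_GS − V_th)² = (V_DD − V_GS)/R.
Let x = V_GS − 0.977. Then 14.4 x² + x − 1.473 = 0, giving x = 0.287 V (positive root), so V_GS = 1.26 V.
I_D = (V_DD − V_GS)/R = (2.45 − 1.26) / 16 = 0.0741 mA.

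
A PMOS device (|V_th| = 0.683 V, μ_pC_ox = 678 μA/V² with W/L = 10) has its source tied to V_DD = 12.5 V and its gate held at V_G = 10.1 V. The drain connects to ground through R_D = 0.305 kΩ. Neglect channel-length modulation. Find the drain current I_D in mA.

V_SG = V_DD − V_G = 12.5 − 10.1 = 2.4 V, so V_ov = 2.4 − 0.683 = 1.72 V.
k_p = μ_pC_ox · (W/L) = 6.78 mA/V².
Assume saturation: I_D = ½ k_p V_ov² = 0.5 × 6.78 × 1.72² = 9.99 mA, giving V_SD = V_DD − I_D R_D = 12.5 − 9.99 × 0.305 = 9.45 V.
V_SD = 9.45 V ≥ V_ov = 1.72 V, confirming saturation.

I_D = 9.99 mA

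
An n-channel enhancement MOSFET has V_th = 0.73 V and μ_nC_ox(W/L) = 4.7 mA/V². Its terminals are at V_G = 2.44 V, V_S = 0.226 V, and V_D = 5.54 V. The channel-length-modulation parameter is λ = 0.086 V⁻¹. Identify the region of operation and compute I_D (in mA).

V_GS = V_G − V_S = 2.44 − 0.226 = 2.21 V; V_DS = V_D − V_S = 5.54 − 0.226 = 5.31 V.
V_ov = V_GS − V_th = 2.21 − 0.73 = 1.48 V.
Since V_DS = 5.31 V ≥ V_ov = 1.48 V, the device is in saturation.
I_D = ½ k_n V_ov² (1 + λ V_DS) = 0.5 × 4.7 × 1.48² × (1 + 0.086 × 5.31) = 7.54 mA.

Saturation; I_D = 7.54 mA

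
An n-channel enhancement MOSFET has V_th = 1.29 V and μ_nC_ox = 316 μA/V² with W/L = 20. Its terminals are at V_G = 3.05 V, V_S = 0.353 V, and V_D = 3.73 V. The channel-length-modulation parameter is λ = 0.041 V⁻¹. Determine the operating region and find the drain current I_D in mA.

Saturation; I_D = 7.12 mA

V_GS = V_G − V_S = 3.05 − 0.353 = 2.7 V; V_DS = V_D − V_S = 3.73 − 0.353 = 3.38 V.
k_n = μ_nC_ox · (W/L) = 6.32 mA/V².
V_ov = V_GS − V_th = 2.7 − 1.29 = 1.41 V.
Since V_DS = 3.38 V ≥ V_ov = 1.41 V, the device is in saturation.
I_D = ½ k_n V_ov² (1 + λ V_DS) = 0.5 × 6.32 × 1.41² × (1 + 0.041 × 3.38) = 7.12 mA.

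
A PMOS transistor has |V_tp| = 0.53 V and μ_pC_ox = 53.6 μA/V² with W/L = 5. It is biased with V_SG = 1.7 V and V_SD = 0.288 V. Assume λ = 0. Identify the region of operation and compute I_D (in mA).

Triode; I_D = 0.0792 mA

k_p = μ_pC_ox · (W/L) = 0.268 mA/V².
V_ov = V_SG − |V_tp| = 1.7 − 0.53 = 1.17 V.
Since V_SD = 0.288 V < V_ov = 1.17 V, the device is in the triode region.
I_D = k_p [V_ov · V_SD − ½ V_SD²] = 0.268 × [1.17 × 0.288 − 0.5 × 0.288²] = 0.0792 mA.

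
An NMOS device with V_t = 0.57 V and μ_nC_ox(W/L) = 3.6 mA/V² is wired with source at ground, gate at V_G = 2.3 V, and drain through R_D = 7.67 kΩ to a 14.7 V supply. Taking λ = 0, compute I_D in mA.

I_D = 1.87 mA

V_GS = V_G = 2.3 V, so V_ov = 2.3 − 0.57 = 1.73 V.
Assume saturation: I_D = ½ k_n V_ov² = 0.5 × 3.6 × 1.73² = 5.39 mA, giving V_DS = V_DD − I_D R_D = 14.7 − 5.39 × 7.67 = -26.6 V.
But -26.6 V < V_ov = 1.73 V, so the device is actually in triode.
In triode I_D = k_n[V_ov V_DS − ½ V_DS²] and I_D = (V_DD − V_DS)/R_D. Equating: 13.8 V_DS² − 48.77 V_DS + 14.7 = 0, giving V_DS = 0.333 V (the root below V_ov).
I_D = (14.7 − 0.333) / 7.67 = 1.87 mA.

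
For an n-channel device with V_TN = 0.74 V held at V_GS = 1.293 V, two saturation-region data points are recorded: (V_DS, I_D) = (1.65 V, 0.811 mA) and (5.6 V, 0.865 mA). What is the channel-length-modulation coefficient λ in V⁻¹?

With V_GS fixed, I_D ∝ (1 + λ V_DS) in saturation, so I_D2/I_D1 = (1 + λ V_DS2)/(1 + λ V_DS1).
0.865/0.811 = 1.067 = (1 + 5.6 λ)/(1 + 1.65 λ).
Solving: λ (I_D1 V_DS2 − I_D2 V_DS1) = I_D2 − I_D1, so λ = (0.865 − 0.811) / (0.811 × 5.6 − 0.865 × 1.65) = 0.054 / 3.11 = 0.0173 V⁻¹.

λ = 0.0173 V⁻¹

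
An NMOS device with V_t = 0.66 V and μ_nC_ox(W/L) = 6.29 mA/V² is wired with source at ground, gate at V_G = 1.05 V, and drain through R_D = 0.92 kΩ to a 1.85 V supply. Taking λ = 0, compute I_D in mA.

I_D = 0.478 mA

V_GS = V_G = 1.05 V, so V_ov = 1.05 − 0.66 = 0.39 V.
Assume saturation: I_D = ½ k_n V_ov² = 0.5 × 6.29 × 0.39² = 0.478 mA, giving V_DS = V_DD − I_D R_D = 1.85 − 0.478 × 0.92 = 1.41 V.
V_DS = 1.41 V ≥ V_ov = 0.39 V, confirming saturation.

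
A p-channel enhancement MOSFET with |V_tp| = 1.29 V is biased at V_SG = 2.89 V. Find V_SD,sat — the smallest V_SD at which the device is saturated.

The boundary between triode and saturation is V_SD = V_SG − |V_tp| = V_ov.
V_ov = 2.89 − 1.29 = 1.6 V.

V_SD,sat = 1.60 V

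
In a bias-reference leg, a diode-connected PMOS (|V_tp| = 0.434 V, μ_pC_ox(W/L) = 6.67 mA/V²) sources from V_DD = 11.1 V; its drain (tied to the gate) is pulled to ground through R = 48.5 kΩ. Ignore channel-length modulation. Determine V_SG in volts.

With gate tied to drain, V_SG = V_SD ≥ V_SG − |V_tp|, so the device is in saturation.
KCL at the drain: ½ k_p (V_SG − |V_tp|)² = (V_DD − V_SG)/R.
Let x = V_SG − 0.434. Then 162 x² + x − 10.67 = 0, giving x = 0.254 V (positive root), so V_SG = 0.688 V.
I_D = (V_DD − V_SG)/R = (11.1 − 0.688) / 48.5 = 0.215 mA.

V_SG = 0.688 V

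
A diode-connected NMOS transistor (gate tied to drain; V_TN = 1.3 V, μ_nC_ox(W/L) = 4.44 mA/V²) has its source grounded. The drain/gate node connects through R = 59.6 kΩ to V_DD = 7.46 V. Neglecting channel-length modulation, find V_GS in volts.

With gate tied to drain, V_GS = V_DS ≥ V_GS − V_TN, so the device is in saturation.
KCL at the drain: ½ k_n (V_GS − V_TN)² = (V_DD − V_GS)/R.
Let x = V_GS − 1.3. Then 132 x² + x − 6.16 = 0, giving x = 0.212 V (positive root), so V_GS = 1.51 V.
I_D = (V_DD − V_GS)/R = (7.46 − 1.51) / 59.6 = 0.0998 mA.

V_GS = 1.51 V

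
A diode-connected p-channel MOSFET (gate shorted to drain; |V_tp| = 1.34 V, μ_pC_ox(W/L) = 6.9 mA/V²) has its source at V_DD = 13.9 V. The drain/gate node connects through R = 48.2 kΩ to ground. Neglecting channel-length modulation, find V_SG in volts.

With gate tied to drain, V_SG = V_SD ≥ V_SG − |V_tp|, so the device is in saturation.
KCL at the drain: ½ k_p (V_SG − |V_tp|)² = (V_DD − V_SG)/R.
Let x = V_SG − 1.34. Then 166 x² + x − 12.56 = 0, giving x = 0.272 V (positive root), so V_SG = 1.61 V.
I_D = (V_DD − V_SG)/R = (13.9 − 1.61) / 48.2 = 0.255 mA.

V_SG = 1.61 V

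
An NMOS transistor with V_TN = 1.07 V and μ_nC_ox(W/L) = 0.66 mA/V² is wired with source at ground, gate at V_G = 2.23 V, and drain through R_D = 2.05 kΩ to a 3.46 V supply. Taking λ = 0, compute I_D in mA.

I_D = 0.444 mA

V_GS = V_G = 2.23 V, so V_ov = 2.23 − 1.07 = 1.16 V.
Assume saturation: I_D = ½ k_n V_ov² = 0.5 × 0.66 × 1.16² = 0.444 mA, giving V_DS = V_DD − I_D R_D = 3.46 − 0.444 × 2.05 = 2.55 V.
V_DS = 2.55 V ≥ V_ov = 1.16 V, confirming saturation.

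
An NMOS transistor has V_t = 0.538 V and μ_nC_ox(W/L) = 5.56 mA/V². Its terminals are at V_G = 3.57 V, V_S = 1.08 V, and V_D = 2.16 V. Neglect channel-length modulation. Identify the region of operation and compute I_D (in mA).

V_GS = V_G − V_S = 3.57 − 1.08 = 2.49 V; V_DS = V_D − V_S = 2.16 − 1.08 = 1.08 V.
V_ov = V_GS − V_t = 2.49 − 0.538 = 1.95 V.
Since V_DS = 1.08 V < V_ov = 1.95 V, the device is in the triode region.
I_D = k_n [V_ov · V_DS − ½ V_DS²] = 5.56 × [1.95 × 1.08 − 0.5 × 1.08²] = 8.48 mA.

Triode; I_D = 8.48 mA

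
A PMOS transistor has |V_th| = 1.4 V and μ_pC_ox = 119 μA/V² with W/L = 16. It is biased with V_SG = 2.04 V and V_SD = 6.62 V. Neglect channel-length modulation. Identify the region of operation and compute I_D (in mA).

Saturation; I_D = 0.390 mA

k_p = μ_pC_ox · (W/L) = 1.904 mA/V².
V_ov = V_SG − |V_th| = 2.04 − 1.4 = 0.64 V.
Since V_SD = 6.62 V ≥ V_ov = 0.64 V, the device is in saturation.
I_D = ½ k_p V_ov² = 0.5 × 1.904 × 0.64² = 0.39 mA.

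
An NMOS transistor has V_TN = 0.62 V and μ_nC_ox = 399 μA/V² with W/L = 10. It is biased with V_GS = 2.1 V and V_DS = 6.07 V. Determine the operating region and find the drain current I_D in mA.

Saturation; I_D = 4.37 mA

k_n = μ_nC_ox · (W/L) = 3.99 mA/V².
V_ov = V_GS − V_TN = 2.1 − 0.62 = 1.48 V.
Since V_DS = 6.07 V ≥ V_ov = 1.48 V, the device is in saturation.
I_D = ½ k_n V_ov² = 0.5 × 3.99 × 1.48² = 4.37 mA.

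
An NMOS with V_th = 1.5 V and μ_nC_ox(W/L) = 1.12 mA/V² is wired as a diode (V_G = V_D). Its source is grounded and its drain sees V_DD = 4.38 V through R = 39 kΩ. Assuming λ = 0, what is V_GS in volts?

V_GS = 1.84 V

With gate tied to drain, V_GS = V_DS ≥ V_GS − V_th, so the device is in saturation.
KCL at the drain: ½ k_n (V_GS − V_th)² = (V_DD − V_GS)/R.
Let x = V_GS − 1.5. Then 21.8 x² + x − 2.88 = 0, giving x = 0.341 V (positive root), so V_GS = 1.84 V.
I_D = (V_DD − V_GS)/R = (4.38 − 1.84) / 39 = 0.0651 mA.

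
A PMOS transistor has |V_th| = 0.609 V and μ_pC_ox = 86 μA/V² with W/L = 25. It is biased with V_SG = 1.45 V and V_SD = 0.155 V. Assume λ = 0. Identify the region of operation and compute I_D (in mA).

Triode; I_D = 0.254 mA

k_p = μ_pC_ox · (W/L) = 2.15 mA/V².
V_ov = V_SG − |V_th| = 1.45 − 0.609 = 0.841 V.
Since V_SD = 0.155 V < V_ov = 0.841 V, the device is in the triode region.
I_D = k_p [V_ov · V_SD − ½ V_SD²] = 2.15 × [0.841 × 0.155 − 0.5 × 0.155²] = 0.254 mA.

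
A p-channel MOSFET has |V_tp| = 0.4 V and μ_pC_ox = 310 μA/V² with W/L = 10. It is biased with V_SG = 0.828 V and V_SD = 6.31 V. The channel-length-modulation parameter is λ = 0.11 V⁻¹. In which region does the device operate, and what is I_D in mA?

k_p = μ_pC_ox · (W/L) = 3.1 mA/V².
V_ov = V_SG − |V_tp| = 0.828 − 0.4 = 0.428 V.
Since V_SD = 6.31 V ≥ V_ov = 0.428 V, the device is in saturation.
I_D = ½ k_p V_ov² (1 + λ V_SD) = 0.5 × 3.1 × 0.428² × (1 + 0.11 × 6.31) = 0.481 mA.

Saturation; I_D = 0.481 mA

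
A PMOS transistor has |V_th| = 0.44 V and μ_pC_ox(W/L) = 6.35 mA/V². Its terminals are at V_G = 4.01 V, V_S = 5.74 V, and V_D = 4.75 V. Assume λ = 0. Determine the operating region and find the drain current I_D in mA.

Triode; I_D = 5.00 mA

V_SG = V_S − V_G = 5.74 − 4.01 = 1.73 V; V_SD = V_S − V_D = 5.74 − 4.75 = 0.99 V.
V_ov = V_SG − |V_th| = 1.73 − 0.44 = 1.29 V.
Since V_SD = 0.99 V < V_ov = 1.29 V, the device is in the triode region.
I_D = k_p [V_ov · V_SD − ½ V_SD²] = 6.35 × [1.29 × 0.99 − 0.5 × 0.99²] = 5 mA.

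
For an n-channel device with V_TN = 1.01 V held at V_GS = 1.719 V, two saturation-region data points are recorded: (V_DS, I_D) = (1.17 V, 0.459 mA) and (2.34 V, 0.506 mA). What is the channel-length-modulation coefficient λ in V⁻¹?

λ = 0.0975 V⁻¹

With V_GS fixed, I_D ∝ (1 + λ V_DS) in saturation, so I_D2/I_D1 = (1 + λ V_DS2)/(1 + λ V_DS1).
0.506/0.459 = 1.102 = (1 + 2.34 λ)/(1 + 1.17 λ).
Solving: λ (I_D1 V_DS2 − I_D2 V_DS1) = I_D2 − I_D1, so λ = (0.506 − 0.459) / (0.459 × 2.34 − 0.506 × 1.17) = 0.047 / 0.482 = 0.0975 V⁻¹.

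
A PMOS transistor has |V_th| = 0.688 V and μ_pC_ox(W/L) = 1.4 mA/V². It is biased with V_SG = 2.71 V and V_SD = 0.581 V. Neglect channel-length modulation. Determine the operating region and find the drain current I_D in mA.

V_ov = V_SG − |V_th| = 2.71 − 0.688 = 2.02 V.
Since V_SD = 0.581 V < V_ov = 2.02 V, the device is in the triode region.
I_D = k_p [V_ov · V_SD − ½ V_SD²] = 1.4 × [2.02 × 0.581 − 0.5 × 0.581²] = 1.41 mA.

Triode; I_D = 1.41 mA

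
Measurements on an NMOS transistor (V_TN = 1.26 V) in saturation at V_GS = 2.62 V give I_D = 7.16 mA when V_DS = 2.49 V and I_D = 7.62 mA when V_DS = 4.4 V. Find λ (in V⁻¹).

With V_GS fixed, I_D ∝ (1 + λ V_DS) in saturation, so I_D2/I_D1 = (1 + λ V_DS2)/(1 + λ V_DS1).
7.62/7.16 = 1.064 = (1 + 4.4 λ)/(1 + 2.49 λ).
Solving: λ (I_D1 V_DS2 − I_D2 V_DS1) = I_D2 − I_D1, so λ = (7.62 − 7.16) / (7.16 × 4.4 − 7.62 × 2.49) = 0.46 / 12.5 = 0.0367 V⁻¹.

λ = 0.0367 V⁻¹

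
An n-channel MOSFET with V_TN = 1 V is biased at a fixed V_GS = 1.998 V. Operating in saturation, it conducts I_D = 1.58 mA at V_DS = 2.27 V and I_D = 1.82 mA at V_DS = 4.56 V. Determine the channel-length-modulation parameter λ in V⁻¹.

λ = 0.0781 V⁻¹

With V_GS fixed, I_D ∝ (1 + λ V_DS) in saturation, so I_D2/I_D1 = (1 + λ V_DS2)/(1 + λ V_DS1).
1.82/1.58 = 1.152 = (1 + 4.56 λ)/(1 + 2.27 λ).
Solving: λ (I_D1 V_DS2 − I_D2 V_DS1) = I_D2 − I_D1, so λ = (1.82 − 1.58) / (1.58 × 4.56 − 1.82 × 2.27) = 0.24 / 3.07 = 0.0781 V⁻¹.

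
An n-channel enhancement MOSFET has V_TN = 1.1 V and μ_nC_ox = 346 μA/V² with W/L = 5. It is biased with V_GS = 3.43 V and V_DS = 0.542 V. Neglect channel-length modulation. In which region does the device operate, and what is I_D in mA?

k_n = μ_nC_ox · (W/L) = 1.73 mA/V².
V_ov = V_GS − V_TN = 3.43 − 1.1 = 2.33 V.
Since V_DS = 0.542 V < V_ov = 2.33 V, the device is in the triode region.
I_D = k_n [V_ov · V_DS − ½ V_DS²] = 1.73 × [2.33 × 0.542 − 0.5 × 0.542²] = 1.93 mA.

Triode; I_D = 1.93 mA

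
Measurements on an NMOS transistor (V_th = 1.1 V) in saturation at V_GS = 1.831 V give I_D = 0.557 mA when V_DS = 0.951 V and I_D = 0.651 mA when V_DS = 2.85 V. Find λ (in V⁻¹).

λ = 0.0971 V⁻¹

With V_GS fixed, I_D ∝ (1 + λ V_DS) in saturation, so I_D2/I_D1 = (1 + λ V_DS2)/(1 + λ V_DS1).
0.651/0.557 = 1.169 = (1 + 2.85 λ)/(1 + 0.951 λ).
Solving: λ (I_D1 V_DS2 − I_D2 V_DS1) = I_D2 − I_D1, so λ = (0.651 − 0.557) / (0.557 × 2.85 − 0.651 × 0.951) = 0.094 / 0.968 = 0.0971 V⁻¹.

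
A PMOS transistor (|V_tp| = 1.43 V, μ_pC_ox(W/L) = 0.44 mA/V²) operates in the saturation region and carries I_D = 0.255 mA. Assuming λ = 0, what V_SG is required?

In saturation I_D = ½ k_p (V_SG − |V_tp|)², so V_SG − |V_tp| = √(2 I_D / k_p) = √(2 × 0.255 / 0.44) = 1.08 V.
V_SG = 1.43 + 1.08 = 2.51 V.

V_SG = 2.51 V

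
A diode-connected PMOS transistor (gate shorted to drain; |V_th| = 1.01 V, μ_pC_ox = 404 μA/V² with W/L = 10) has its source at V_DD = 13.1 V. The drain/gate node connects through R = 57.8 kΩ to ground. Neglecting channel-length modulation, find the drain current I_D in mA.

I_D = 0.204 mA

With gate tied to drain, V_SG = V_SD ≥ V_SG − |V_th|, so the device is in saturation.
k_p = μ_pC_ox · (W/L) = 4.04 mA/V².
KCL at the drain: ½ k_p (V_SG − |V_th|)² = (V_DD − V_SG)/R.
Let x = V_SG − 1.01. Then 117 x² + x − 12.09 = 0, giving x = 0.318 V (positive root), so V_SG = 1.33 V.
I_D = (V_DD − V_SG)/R = (13.1 − 1.33) / 57.8 = 0.204 mA.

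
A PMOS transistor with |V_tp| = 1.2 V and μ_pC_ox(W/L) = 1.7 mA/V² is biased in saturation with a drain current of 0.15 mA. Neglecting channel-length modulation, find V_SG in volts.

In saturation I_D = ½ k_p (V_SG − |V_tp|)², so V_SG − |V_tp| = √(2 I_D / k_p) = √(2 × 0.15 / 1.7) = 0.42 V.
V_SG = 1.2 + 0.42 = 1.62 V.

V_SG = 1.62 V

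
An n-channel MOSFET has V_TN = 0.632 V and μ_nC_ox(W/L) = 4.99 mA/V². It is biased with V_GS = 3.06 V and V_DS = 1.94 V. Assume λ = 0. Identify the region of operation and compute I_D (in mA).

Triode; I_D = 14.1 mA

V_ov = V_GS − V_TN = 3.06 − 0.632 = 2.43 V.
Since V_DS = 1.94 V < V_ov = 2.43 V, the device is in the triode region.
I_D = k_n [V_ov · V_DS − ½ V_DS²] = 4.99 × [2.43 × 1.94 − 0.5 × 1.94²] = 14.1 mA.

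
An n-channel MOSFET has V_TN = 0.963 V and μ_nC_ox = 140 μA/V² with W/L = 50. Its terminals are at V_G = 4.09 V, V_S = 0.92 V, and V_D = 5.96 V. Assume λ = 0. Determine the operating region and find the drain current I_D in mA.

Saturation; I_D = 17.0 mA

V_GS = V_G − V_S = 4.09 − 0.92 = 3.17 V; V_DS = V_D − V_S = 5.96 − 0.92 = 5.04 V.
k_n = μ_nC_ox · (W/L) = 7 mA/V².
V_ov = V_GS − V_TN = 3.17 − 0.963 = 2.21 V.
Since V_DS = 5.04 V ≥ V_ov = 2.21 V, the device is in saturation.
I_D = ½ k_n V_ov² = 0.5 × 7 × 2.21² = 17 mA.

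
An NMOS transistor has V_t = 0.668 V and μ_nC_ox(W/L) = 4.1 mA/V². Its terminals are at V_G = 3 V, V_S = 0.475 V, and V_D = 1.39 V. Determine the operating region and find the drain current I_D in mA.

V_GS = V_G − V_S = 3 − 0.475 = 2.52 V; V_DS = V_D − V_S = 1.39 − 0.475 = 0.915 V.
V_ov = V_GS − V_t = 2.52 − 0.668 = 1.86 V.
Since V_DS = 0.915 V < V_ov = 1.86 V, the device is in the triode region.
I_D = k_n [V_ov · V_DS − ½ V_DS²] = 4.1 × [1.86 × 0.915 − 0.5 × 0.915²] = 5.25 mA.

Triode; I_D = 5.25 mA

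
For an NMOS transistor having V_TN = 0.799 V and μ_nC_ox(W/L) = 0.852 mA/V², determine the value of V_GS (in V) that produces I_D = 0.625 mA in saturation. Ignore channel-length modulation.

V_GS = 2.01 V

In saturation I_D = ½ k_n (V_GS − V_TN)², so V_GS − V_TN = √(2 I_D / k_n) = √(2 × 0.625 / 0.852) = 1.21 V.
V_GS = 0.799 + 1.21 = 2.01 V.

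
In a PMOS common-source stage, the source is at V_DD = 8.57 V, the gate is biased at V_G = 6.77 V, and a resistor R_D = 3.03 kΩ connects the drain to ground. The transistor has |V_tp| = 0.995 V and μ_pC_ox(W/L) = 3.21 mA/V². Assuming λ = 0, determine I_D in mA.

V_SG = V_DD − V_G = 8.57 − 6.77 = 1.8 V, so V_ov = 1.8 − 0.995 = 0.805 V.
Assume saturation: I_D = ½ k_p V_ov² = 0.5 × 3.21 × 0.805² = 1.04 mA, giving V_SD = V_DD − I_D R_D = 8.57 − 1.04 × 3.03 = 5.42 V.
V_SD = 5.42 V ≥ V_ov = 0.805 V, confirming saturation.

I_D = 1.04 mA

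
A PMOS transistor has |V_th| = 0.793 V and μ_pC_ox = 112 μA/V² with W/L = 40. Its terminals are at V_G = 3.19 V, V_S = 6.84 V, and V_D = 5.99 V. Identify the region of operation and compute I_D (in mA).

V_SG = V_S − V_G = 6.84 − 3.19 = 3.65 V; V_SD = V_S − V_D = 6.84 − 5.99 = 0.85 V.
k_p = μ_pC_ox · (W/L) = 4.48 mA/V².
V_ov = V_SG − |V_th| = 3.65 − 0.793 = 2.86 V.
Since V_SD = 0.85 V < V_ov = 2.86 V, the device is in the triode region.
I_D = k_p [V_ov · V_SD − ½ V_SD²] = 4.48 × [2.86 × 0.85 − 0.5 × 0.85²] = 9.26 mA.

Triode; I_D = 9.26 mA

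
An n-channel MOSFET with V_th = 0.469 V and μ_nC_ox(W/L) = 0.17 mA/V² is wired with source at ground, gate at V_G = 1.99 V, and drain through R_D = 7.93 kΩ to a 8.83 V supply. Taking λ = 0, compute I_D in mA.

I_D = 0.197 mA

V_GS = V_G = 1.99 V, so V_ov = 1.99 − 0.469 = 1.52 V.
Assume saturation: I_D = ½ k_n V_ov² = 0.5 × 0.17 × 1.52² = 0.197 mA, giving V_DS = V_DD − I_D R_D = 8.83 − 0.197 × 7.93 = 7.27 V.
V_DS = 7.27 V ≥ V_ov = 1.52 V, confirming saturation.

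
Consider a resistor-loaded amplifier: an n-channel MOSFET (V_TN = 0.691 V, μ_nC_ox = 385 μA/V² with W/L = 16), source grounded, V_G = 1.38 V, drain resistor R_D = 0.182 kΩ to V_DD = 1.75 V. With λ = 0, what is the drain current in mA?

V_GS = V_G = 1.38 V, so V_ov = 1.38 − 0.691 = 0.689 V.
k_n = μ_nC_ox · (W/L) = 6.16 mA/V².
Assume saturation: I_D = ½ k_n V_ov² = 0.5 × 6.16 × 0.689² = 1.46 mA, giving V_DS = V_DD − I_D R_D = 1.75 − 1.46 × 0.182 = 1.48 V.
V_DS = 1.48 V ≥ V_ov = 0.689 V, confirming saturation.

I_D = 1.46 mA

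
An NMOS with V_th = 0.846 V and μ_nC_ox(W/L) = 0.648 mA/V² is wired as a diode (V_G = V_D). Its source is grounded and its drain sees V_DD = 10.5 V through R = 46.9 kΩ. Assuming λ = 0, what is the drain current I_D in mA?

With gate tied to drain, V_GS = V_DS ≥ V_GS − V_th, so the device is in saturation.
KCL at the drain: ½ k_n (V_GS − V_th)² = (V_DD − V_GS)/R.
Let x = V_GS − 0.846. Then 15.2 x² + x − 9.654 = 0, giving x = 0.765 V (positive root), so V_GS = 1.61 V.
I_D = (V_DD − V_GS)/R = (10.5 − 1.61) / 46.9 = 0.19 mA.

I_D = 0.190 mA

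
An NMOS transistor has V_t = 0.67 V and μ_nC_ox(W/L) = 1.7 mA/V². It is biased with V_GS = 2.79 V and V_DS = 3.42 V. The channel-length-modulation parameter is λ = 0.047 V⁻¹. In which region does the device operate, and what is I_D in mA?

V_ov = V_GS − V_t = 2.79 − 0.67 = 2.12 V.
Since V_DS = 3.42 V ≥ V_ov = 2.12 V, the device is in saturation.
I_D = ½ k_n V_ov² (1 + λ V_DS) = 0.5 × 1.7 × 2.12² × (1 + 0.047 × 3.42) = 4.43 mA.

Saturation; I_D = 4.43 mA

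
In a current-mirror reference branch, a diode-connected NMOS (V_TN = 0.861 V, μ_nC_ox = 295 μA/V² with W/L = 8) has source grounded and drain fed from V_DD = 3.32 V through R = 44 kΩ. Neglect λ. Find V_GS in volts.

With gate tied to drain, V_GS = V_DS ≥ V_GS − V_TN, so the device is in saturation.
k_n = μ_nC_ox · (W/L) = 2.36 mA/V².
KCL at the drain: ½ k_n (V_GS − V_TN)² = (V_DD − V_GS)/R.
Let x = V_GS − 0.861. Then 51.9 x² + x − 2.459 = 0, giving x = 0.208 V (positive root), so V_GS = 1.07 V.
I_D = (V_DD − V_GS)/R = (3.32 − 1.07) / 44 = 0.0512 mA.

V_GS = 1.07 V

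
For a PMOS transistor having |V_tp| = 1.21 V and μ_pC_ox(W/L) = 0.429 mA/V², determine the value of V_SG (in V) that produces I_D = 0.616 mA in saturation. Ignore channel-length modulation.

In saturation I_D = ½ k_p (V_SG − |V_tp|)², so V_SG − |V_tp| = √(2 I_D / k_p) = √(2 × 0.616 / 0.429) = 1.69 V.
V_SG = 1.21 + 1.69 = 2.9 V.

V_SG = 2.90 V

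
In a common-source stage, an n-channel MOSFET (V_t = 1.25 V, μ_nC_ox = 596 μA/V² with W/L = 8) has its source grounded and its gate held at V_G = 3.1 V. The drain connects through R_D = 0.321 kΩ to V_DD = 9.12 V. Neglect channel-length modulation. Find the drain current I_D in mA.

I_D = 8.16 mA

V_GS = V_G = 3.1 V, so V_ov = 3.1 − 1.25 = 1.85 V.
k_n = μ_nC_ox · (W/L) = 4.768 mA/V².
Assume saturation: I_D = ½ k_n V_ov² = 0.5 × 4.768 × 1.85² = 8.16 mA, giving V_DS = V_DD − I_D R_D = 9.12 − 8.16 × 0.321 = 6.5 V.
V_DS = 6.5 V ≥ V_ov = 1.85 V, confirming saturation.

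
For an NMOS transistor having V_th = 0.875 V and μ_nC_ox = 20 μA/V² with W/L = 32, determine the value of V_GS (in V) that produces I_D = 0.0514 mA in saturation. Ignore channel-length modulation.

k_n = μ_nC_ox · (W/L) = 0.64 mA/V².
In saturation I_D = ½ k_n (V_GS − V_th)², so V_GS − V_th = √(2 I_D / k_n) = √(2 × 0.0514 / 0.64) = 0.401 V.
V_GS = 0.875 + 0.401 = 1.28 V.

V_GS = 1.28 V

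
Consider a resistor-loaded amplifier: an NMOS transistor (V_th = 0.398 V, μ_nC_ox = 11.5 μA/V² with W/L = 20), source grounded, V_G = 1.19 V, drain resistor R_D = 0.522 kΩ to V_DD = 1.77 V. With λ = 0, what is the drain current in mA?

V_GS = V_G = 1.19 V, so V_ov = 1.19 − 0.398 = 0.792 V.
k_n = μ_nC_ox · (W/L) = 0.23 mA/V².
Assume saturation: I_D = ½ k_n V_ov² = 0.5 × 0.23 × 0.792² = 0.0721 mA, giving V_DS = V_DD − I_D R_D = 1.77 − 0.0721 × 0.522 = 1.73 V.
V_DS = 1.73 V ≥ V_ov = 0.792 V, confirming saturation.

I_D = 0.0721 mA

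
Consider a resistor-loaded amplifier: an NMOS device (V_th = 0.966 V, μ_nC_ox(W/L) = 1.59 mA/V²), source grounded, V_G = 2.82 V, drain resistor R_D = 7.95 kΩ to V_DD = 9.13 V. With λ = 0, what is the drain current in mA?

I_D = 1.10 mA

V_GS = V_G = 2.82 V, so V_ov = 2.82 − 0.966 = 1.85 V.
Assume saturation: I_D = ½ k_n V_ov² = 0.5 × 1.59 × 1.85² = 2.73 mA, giving V_DS = V_DD − I_D R_D = 9.13 − 2.73 × 7.95 = -12.6 V.
But -12.6 V < V_ov = 1.85 V, so the device is actually in triode.
In triode I_D = k_n[V_ov V_DS − ½ V_DS²] and I_D = (V_DD − V_DS)/R_D. Equating: 6.32 V_DS² − 24.44 V_DS + 9.13 = 0, giving V_DS = 0.419 V (the root below V_ov).
I_D = (9.13 − 0.419) / 7.95 = 1.1 mA.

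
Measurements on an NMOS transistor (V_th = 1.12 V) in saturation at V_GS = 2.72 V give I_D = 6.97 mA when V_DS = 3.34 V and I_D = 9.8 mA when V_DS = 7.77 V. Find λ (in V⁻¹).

λ = 0.132 V⁻¹

With V_GS fixed, I_D ∝ (1 + λ V_DS) in saturation, so I_D2/I_D1 = (1 + λ V_DS2)/(1 + λ V_DS1).
9.8/6.97 = 1.406 = (1 + 7.77 λ)/(1 + 3.34 λ).
Solving: λ (I_D1 V_DS2 − I_D2 V_DS1) = I_D2 − I_D1, so λ = (9.8 − 6.97) / (6.97 × 7.77 − 9.8 × 3.34) = 2.83 / 21.4 = 0.132 V⁻¹.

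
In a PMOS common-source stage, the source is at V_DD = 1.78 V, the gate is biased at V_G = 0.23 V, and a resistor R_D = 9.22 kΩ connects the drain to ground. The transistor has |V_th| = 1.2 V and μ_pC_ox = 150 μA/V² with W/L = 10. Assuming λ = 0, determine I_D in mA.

I_D = 0.0919 mA

V_SG = V_DD − V_G = 1.78 − 0.23 = 1.55 V, so V_ov = 1.55 − 1.2 = 0.35 V.
k_p = μ_pC_ox · (W/L) = 1.5 mA/V².
Assume saturation: I_D = ½ k_p V_ov² = 0.5 × 1.5 × 0.35² = 0.0919 mA, giving V_SD = V_DD − I_D R_D = 1.78 − 0.0919 × 9.22 = 0.933 V.
V_SD = 0.933 V ≥ V_ov = 0.35 V, confirming saturation.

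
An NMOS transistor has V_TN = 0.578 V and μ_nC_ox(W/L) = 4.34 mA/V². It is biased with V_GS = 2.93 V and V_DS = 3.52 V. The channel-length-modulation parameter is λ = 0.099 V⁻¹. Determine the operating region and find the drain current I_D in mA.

Saturation; I_D = 16.2 mA

V_ov = V_GS − V_TN = 2.93 − 0.578 = 2.35 V.
Since V_DS = 3.52 V ≥ V_ov = 2.35 V, the device is in saturation.
I_D = ½ k_n V_ov² (1 + λ V_DS) = 0.5 × 4.34 × 2.35² × (1 + 0.099 × 3.52) = 16.2 mA.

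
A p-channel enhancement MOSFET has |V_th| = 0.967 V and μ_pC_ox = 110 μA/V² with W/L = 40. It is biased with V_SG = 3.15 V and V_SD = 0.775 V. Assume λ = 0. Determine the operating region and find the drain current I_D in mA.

k_p = μ_pC_ox · (W/L) = 4.4 mA/V².
V_ov = V_SG − |V_th| = 3.15 − 0.967 = 2.18 V.
Since V_SD = 0.775 V < V_ov = 2.18 V, the device is in the triode region.
I_D = k_p [V_ov · V_SD − ½ V_SD²] = 4.4 × [2.18 × 0.775 − 0.5 × 0.775²] = 6.12 mA.

Triode; I_D = 6.12 mA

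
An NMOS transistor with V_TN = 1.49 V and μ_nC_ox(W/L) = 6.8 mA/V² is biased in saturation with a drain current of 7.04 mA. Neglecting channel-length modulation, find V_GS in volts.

In saturation I_D = ½ k_n (V_GS − V_TN)², so V_GS − V_TN = √(2 I_D / k_n) = √(2 × 7.04 / 6.8) = 1.44 V.
V_GS = 1.49 + 1.44 = 2.93 V.

V_GS = 2.93 V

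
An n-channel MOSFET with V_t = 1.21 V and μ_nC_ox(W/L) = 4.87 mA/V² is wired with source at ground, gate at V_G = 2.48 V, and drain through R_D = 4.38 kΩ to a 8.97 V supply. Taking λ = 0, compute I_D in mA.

V_GS = V_G = 2.48 V, so V_ov = 2.48 − 1.21 = 1.27 V.
Assume saturation: I_D = ½ k_n V_ov² = 0.5 × 4.87 × 1.27² = 3.93 mA, giving V_DS = V_DD − I_D R_D = 8.97 − 3.93 × 4.38 = -8.23 V.
But -8.23 V < V_ov = 1.27 V, so the device is actually in triode.
In triode I_D = k_n[V_ov V_DS − ½ V_DS²] and I_D = (V_DD − V_DS)/R_D. Equating: 10.7 V_DS² − 28.09 V_DS + 8.97 = 0, giving V_DS = 0.372 V (the root below V_ov).
I_D = (8.97 − 0.372) / 4.38 = 1.96 mA.

I_D = 1.96 mA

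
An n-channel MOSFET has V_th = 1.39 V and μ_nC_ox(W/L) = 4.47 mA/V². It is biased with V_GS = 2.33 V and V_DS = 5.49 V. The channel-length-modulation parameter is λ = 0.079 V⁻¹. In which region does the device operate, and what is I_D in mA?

Saturation; I_D = 2.83 mA

V_ov = V_GS − V_th = 2.33 − 1.39 = 0.94 V.
Since V_DS = 5.49 V ≥ V_ov = 0.94 V, the device is in saturation.
I_D = ½ k_n V_ov² (1 + λ V_DS) = 0.5 × 4.47 × 0.94² × (1 + 0.079 × 5.49) = 2.83 mA.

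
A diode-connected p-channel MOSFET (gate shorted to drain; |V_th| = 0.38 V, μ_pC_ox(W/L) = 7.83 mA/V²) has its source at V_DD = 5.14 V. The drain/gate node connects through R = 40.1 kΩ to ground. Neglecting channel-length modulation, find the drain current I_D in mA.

I_D = 0.114 mA

With gate tied to drain, V_SG = V_SD ≥ V_SG − |V_th|, so the device is in saturation.
KCL at the drain: ½ k_p (V_SG − |V_th|)² = (V_DD − V_SG)/R.
Let x = V_SG − 0.38. Then 157 x² + x − 4.76 = 0, giving x = 0.171 V (positive root), so V_SG = 0.551 V.
I_D = (V_DD − V_SG)/R = (5.14 − 0.551) / 40.1 = 0.114 mA.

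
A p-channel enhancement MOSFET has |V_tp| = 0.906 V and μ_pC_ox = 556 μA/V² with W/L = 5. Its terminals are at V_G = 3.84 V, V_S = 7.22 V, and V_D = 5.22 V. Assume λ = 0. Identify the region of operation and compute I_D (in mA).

V_SG = V_S − V_G = 7.22 − 3.84 = 3.38 V; V_SD = V_S − V_D = 7.22 − 5.22 = 2 V.
k_p = μ_pC_ox · (W/L) = 2.78 mA/V².
V_ov = V_SG − |V_tp| = 3.38 − 0.906 = 2.47 V.
Since V_SD = 2 V < V_ov = 2.47 V, the device is in the triode region.
I_D = k_p [V_ov · V_SD − ½ V_SD²] = 2.78 × [2.47 × 2 − 0.5 × 2²] = 8.2 mA.

Triode; I_D = 8.20 mA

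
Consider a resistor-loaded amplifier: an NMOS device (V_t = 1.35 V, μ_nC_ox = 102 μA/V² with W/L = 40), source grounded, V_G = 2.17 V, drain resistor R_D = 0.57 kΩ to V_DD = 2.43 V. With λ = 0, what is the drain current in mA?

V_GS = V_G = 2.17 V, so V_ov = 2.17 − 1.35 = 0.82 V.
k_n = μ_nC_ox · (W/L) = 4.08 mA/V².
Assume saturation: I_D = ½ k_n V_ov² = 0.5 × 4.08 × 0.82² = 1.37 mA, giving V_DS = V_DD − I_D R_D = 2.43 − 1.37 × 0.57 = 1.65 V.
V_DS = 1.65 V ≥ V_ov = 0.82 V, confirming saturation.

I_D = 1.37 mA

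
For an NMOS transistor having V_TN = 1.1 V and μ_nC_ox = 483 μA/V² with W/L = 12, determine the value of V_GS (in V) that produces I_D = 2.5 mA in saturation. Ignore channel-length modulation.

V_GS = 2.03 V

k_n = μ_nC_ox · (W/L) = 5.796 mA/V².
In saturation I_D = ½ k_n (V_GS − V_TN)², so V_GS − V_TN = √(2 I_D / k_n) = √(2 × 2.5 / 5.796) = 0.929 V.
V_GS = 1.1 + 0.929 = 2.03 V.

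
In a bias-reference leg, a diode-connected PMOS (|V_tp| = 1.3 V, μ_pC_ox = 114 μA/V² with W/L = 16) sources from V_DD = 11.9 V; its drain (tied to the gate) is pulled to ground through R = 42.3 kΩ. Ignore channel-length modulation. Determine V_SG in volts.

V_SG = 1.81 V

With gate tied to drain, V_SG = V_SD ≥ V_SG − |V_tp|, so the device is in saturation.
k_p = μ_pC_ox · (W/L) = 1.824 mA/V².
KCL at the drain: ½ k_p (V_SG − |V_tp|)² = (V_DD − V_SG)/R.
Let x = V_SG − 1.3. Then 38.6 x² + x − 10.6 = 0, giving x = 0.511 V (positive root), so V_SG = 1.81 V.
I_D = (V_DD − V_SG)/R = (11.9 − 1.81) / 42.3 = 0.239 mA.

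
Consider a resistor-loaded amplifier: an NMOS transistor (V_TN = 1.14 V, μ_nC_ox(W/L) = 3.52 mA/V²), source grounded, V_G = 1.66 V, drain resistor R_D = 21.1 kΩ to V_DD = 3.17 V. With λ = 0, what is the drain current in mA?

V_GS = V_G = 1.66 V, so V_ov = 1.66 − 1.14 = 0.52 V.
Assume saturation: I_D = ½ k_n V_ov² = 0.5 × 3.52 × 0.52² = 0.476 mA, giving V_DS = V_DD − I_D R_D = 3.17 − 0.476 × 21.1 = -6.87 V.
But -6.87 V < V_ov = 0.52 V, so the device is actually in triode.
In triode I_D = k_n[V_ov V_DS − ½ V_DS²] and I_D = (V_DD − V_DS)/R_D. Equating: 37.1 V_DS² − 39.62 V_DS + 3.17 = 0, giving V_DS = 0.0871 V (the root below V_ov).
I_D = (3.17 − 0.0871) / 21.1 = 0.146 mA.

I_D = 0.146 mA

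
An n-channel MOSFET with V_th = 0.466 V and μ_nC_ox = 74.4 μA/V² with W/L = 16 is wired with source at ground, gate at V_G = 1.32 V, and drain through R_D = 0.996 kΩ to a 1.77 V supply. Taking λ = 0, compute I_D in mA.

V_GS = V_G = 1.32 V, so V_ov = 1.32 − 0.466 = 0.854 V.
k_n = μ_nC_ox · (W/L) = 1.19 mA/V².
Assume saturation: I_D = ½ k_n V_ov² = 0.5 × 1.19 × 0.854² = 0.434 mA, giving V_DS = V_DD − I_D R_D = 1.77 − 0.434 × 0.996 = 1.34 V.
V_DS = 1.34 V ≥ V_ov = 0.854 V, confirming saturation.

I_D = 0.434 mA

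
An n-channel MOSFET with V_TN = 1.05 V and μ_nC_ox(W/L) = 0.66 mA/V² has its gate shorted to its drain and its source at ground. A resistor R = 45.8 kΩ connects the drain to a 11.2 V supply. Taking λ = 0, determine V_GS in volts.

With gate tied to drain, V_GS = V_DS ≥ V_GS − V_TN, so the device is in saturation.
KCL at the drain: ½ k_n (V_GS − V_TN)² = (V_DD − V_GS)/R.
Let x = V_GS − 1.05. Then 15.1 x² + x − 10.15 = 0, giving x = 0.787 V (positive root), so V_GS = 1.84 V.
I_D = (V_DD − V_GS)/R = (11.2 − 1.84) / 45.8 = 0.204 mA.

V_GS = 1.84 V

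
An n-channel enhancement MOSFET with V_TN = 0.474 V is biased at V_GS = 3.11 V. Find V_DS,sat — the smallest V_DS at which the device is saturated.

The boundary between triode and saturation is V_DS = V_GS − V_TN = V_ov.
V_ov = 3.11 − 0.474 = 2.64 V.

V_DS,sat = 2.64 V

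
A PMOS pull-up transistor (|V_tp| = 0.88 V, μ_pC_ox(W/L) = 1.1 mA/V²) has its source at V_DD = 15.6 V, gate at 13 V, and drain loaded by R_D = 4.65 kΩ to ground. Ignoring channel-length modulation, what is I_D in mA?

I_D = 1.63 mA

V_SG = V_DD − V_G = 15.6 − 13 = 2.6 V, so V_ov = 2.6 − 0.88 = 1.72 V.
Assume saturation: I_D = ½ k_p V_ov² = 0.5 × 1.1 × 1.72² = 1.63 mA, giving V_SD = V_DD − I_D R_D = 15.6 − 1.63 × 4.65 = 8.03 V.
V_SD = 8.03 V ≥ V_ov = 1.72 V, confirming saturation.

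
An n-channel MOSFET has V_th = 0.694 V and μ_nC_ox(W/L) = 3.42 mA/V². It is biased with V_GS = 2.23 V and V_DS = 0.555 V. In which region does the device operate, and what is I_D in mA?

V_ov = V_GS − V_th = 2.23 − 0.694 = 1.54 V.
Since V_DS = 0.555 V < V_ov = 1.54 V, the device is in the triode region.
I_D = k_n [V_ov · V_DS − ½ V_DS²] = 3.42 × [1.54 × 0.555 − 0.5 × 0.555²] = 2.39 mA.

Triode; I_D = 2.39 mA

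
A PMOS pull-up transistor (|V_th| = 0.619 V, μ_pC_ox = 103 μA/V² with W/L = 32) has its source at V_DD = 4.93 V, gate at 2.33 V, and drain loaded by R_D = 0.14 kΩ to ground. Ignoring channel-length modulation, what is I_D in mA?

V_SG = V_DD − V_G = 4.93 − 2.33 = 2.6 V, so V_ov = 2.6 − 0.619 = 1.98 V.
k_p = μ_pC_ox · (W/L) = 3.296 mA/V².
Assume saturation: I_D = ½ k_p V_ov² = 0.5 × 3.296 × 1.98² = 6.47 mA, giving V_SD = V_DD − I_D R_D = 4.93 − 6.47 × 0.14 = 4.02 V.
V_SD = 4.02 V ≥ V_ov = 1.98 V, confirming saturation.

I_D = 6.47 mA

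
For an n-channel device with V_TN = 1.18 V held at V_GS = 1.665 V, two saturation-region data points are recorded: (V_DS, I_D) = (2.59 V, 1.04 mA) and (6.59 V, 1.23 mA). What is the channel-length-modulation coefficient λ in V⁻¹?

λ = 0.0518 V⁻¹

With V_GS fixed, I_D ∝ (1 + λ V_DS) in saturation, so I_D2/I_D1 = (1 + λ V_DS2)/(1 + λ V_DS1).
1.23/1.04 = 1.183 = (1 + 6.59 λ)/(1 + 2.59 λ).
Solving: λ (I_D1 V_DS2 − I_D2 V_DS1) = I_D2 − I_D1, so λ = (1.23 − 1.04) / (1.04 × 6.59 − 1.23 × 2.59) = 0.19 / 3.67 = 0.0518 V⁻¹.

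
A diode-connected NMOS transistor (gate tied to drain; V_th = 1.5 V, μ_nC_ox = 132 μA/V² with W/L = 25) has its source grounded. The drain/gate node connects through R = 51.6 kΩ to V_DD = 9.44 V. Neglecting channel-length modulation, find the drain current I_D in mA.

I_D = 0.148 mA

With gate tied to drain, V_GS = V_DS ≥ V_GS − V_th, so the device is in saturation.
k_n = μ_nC_ox · (W/L) = 3.3 mA/V².
KCL at the drain: ½ k_n (V_GS − V_th)² = (V_DD − V_GS)/R.
Let x = V_GS − 1.5. Then 85.1 x² + x − 7.94 = 0, giving x = 0.3 V (positive root), so V_GS = 1.8 V.
I_D = (V_DD − V_GS)/R = (9.44 − 1.8) / 51.6 = 0.148 mA.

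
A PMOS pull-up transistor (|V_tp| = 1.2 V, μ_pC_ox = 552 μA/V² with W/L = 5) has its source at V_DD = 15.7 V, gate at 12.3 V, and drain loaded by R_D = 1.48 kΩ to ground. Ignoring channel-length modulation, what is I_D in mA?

I_D = 6.68 mA

V_SG = V_DD − V_G = 15.7 − 12.3 = 3.4 V, so V_ov = 3.4 − 1.2 = 2.2 V.
k_p = μ_pC_ox · (W/L) = 2.76 mA/V².
Assume saturation: I_D = ½ k_p V_ov² = 0.5 × 2.76 × 2.2² = 6.68 mA, giving V_SD = V_DD − I_D R_D = 15.7 − 6.68 × 1.48 = 5.81 V.
V_SD = 5.81 V ≥ V_ov = 2.2 V, confirming saturation.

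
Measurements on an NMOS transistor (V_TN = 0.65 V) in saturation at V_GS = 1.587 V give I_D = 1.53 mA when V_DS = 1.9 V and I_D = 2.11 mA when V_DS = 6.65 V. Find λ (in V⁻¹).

λ = 0.0941 V⁻¹

With V_GS fixed, I_D ∝ (1 + λ V_DS) in saturation, so I_D2/I_D1 = (1 + λ V_DS2)/(1 + λ V_DS1).
2.11/1.53 = 1.379 = (1 + 6.65 λ)/(1 + 1.9 λ).
Solving: λ (I_D1 V_DS2 − I_D2 V_DS1) = I_D2 − I_D1, so λ = (2.11 − 1.53) / (1.53 × 6.65 − 2.11 × 1.9) = 0.58 / 6.17 = 0.0941 V⁻¹.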